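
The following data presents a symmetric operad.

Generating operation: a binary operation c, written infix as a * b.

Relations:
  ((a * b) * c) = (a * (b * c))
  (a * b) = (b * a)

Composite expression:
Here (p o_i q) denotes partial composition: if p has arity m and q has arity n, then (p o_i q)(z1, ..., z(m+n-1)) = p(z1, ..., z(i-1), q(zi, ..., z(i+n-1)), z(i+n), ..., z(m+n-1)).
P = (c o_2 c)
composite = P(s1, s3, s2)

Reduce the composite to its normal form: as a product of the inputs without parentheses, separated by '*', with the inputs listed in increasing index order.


s1 * s2 * s3

Both nesting and order wash out for c; what remains is which s's occur.
(s3 * s2) collapses to s3 * s2
(s1 * (s3 * s2)) collapses to s1 * s3 * s2
commutativity sorts the factors: s1 * s2 * s3


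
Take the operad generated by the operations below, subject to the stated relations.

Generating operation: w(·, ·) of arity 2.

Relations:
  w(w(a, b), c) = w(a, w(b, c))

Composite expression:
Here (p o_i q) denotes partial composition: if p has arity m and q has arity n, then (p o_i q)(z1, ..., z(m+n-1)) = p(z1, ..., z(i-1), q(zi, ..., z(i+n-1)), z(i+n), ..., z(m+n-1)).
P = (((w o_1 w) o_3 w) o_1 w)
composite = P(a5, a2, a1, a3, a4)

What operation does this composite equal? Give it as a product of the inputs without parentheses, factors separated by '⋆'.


Under associativity of w, the answer is the a's in reading order.
w(a5, a2) linearizes to a5 ⋆ a2
w(w(a5, a2), a1) linearizes to a5 ⋆ a2 ⋆ a1
w(a3, a4) linearizes to a3 ⋆ a4
w(w(w(a5, a2), a1), w(a3, a4)) linearizes to a5 ⋆ a2 ⋆ a1 ⋆ a3 ⋆ a4

a5 ⋆ a2 ⋆ a1 ⋆ a3 ⋆ a4


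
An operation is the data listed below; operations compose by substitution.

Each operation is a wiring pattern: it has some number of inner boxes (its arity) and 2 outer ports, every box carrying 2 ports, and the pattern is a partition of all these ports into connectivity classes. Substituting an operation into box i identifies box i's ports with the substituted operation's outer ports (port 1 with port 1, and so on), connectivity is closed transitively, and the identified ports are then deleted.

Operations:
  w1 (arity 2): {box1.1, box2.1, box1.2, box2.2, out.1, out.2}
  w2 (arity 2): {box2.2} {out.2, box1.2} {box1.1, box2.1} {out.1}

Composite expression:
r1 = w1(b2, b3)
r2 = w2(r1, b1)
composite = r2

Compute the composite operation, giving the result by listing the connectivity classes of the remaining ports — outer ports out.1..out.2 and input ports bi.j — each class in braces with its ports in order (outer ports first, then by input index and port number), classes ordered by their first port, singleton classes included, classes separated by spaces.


{out.1} {out.2, b1.1, b2.1, b2.2, b3.1, b3.2} {b1.2}


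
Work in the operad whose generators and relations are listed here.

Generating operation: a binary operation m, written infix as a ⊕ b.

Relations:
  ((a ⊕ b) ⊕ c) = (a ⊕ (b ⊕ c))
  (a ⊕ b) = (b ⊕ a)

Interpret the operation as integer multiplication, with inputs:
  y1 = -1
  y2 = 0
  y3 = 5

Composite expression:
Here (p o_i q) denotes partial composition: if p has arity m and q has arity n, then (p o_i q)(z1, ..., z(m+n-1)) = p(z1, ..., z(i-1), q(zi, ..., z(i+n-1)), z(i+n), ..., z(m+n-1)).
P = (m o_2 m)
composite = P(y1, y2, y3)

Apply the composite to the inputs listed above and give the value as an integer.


(y2 ⊕ y3) = 0
(y1 ⊕ (y2 ⊕ y3)) = 0

0


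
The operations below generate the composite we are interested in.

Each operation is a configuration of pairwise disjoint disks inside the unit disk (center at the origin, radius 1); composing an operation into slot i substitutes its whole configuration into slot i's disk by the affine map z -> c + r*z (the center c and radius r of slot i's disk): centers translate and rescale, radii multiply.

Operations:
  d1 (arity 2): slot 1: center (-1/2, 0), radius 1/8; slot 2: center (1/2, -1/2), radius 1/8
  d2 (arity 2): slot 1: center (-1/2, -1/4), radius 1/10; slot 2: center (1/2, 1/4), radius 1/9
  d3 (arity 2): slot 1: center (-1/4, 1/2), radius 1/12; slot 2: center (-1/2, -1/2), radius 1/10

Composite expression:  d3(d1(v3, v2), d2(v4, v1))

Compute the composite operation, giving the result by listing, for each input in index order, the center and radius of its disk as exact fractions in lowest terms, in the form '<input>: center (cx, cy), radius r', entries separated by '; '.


Affine substitution under d3: radii multiply and v-centers shift.
input v3: applying the 2 nested substitutions gives center (-7/24, 1/2), radius 1/96
input v2: applying the 2 nested substitutions gives center (-5/24, 11/24), radius 1/96
input v4: applying the 2 nested substitutions gives center (-11/20, -21/40), radius 1/100
input v1: applying the 2 nested substitutions gives center (-9/20, -19/40), radius 1/90

v1: center (-9/20, -19/40), radius 1/90; v2: center (-5/24, 11/24), radius 1/96; v3: center (-7/24, 1/2), radius 1/96; v4: center (-11/20, -21/40), radius 1/100


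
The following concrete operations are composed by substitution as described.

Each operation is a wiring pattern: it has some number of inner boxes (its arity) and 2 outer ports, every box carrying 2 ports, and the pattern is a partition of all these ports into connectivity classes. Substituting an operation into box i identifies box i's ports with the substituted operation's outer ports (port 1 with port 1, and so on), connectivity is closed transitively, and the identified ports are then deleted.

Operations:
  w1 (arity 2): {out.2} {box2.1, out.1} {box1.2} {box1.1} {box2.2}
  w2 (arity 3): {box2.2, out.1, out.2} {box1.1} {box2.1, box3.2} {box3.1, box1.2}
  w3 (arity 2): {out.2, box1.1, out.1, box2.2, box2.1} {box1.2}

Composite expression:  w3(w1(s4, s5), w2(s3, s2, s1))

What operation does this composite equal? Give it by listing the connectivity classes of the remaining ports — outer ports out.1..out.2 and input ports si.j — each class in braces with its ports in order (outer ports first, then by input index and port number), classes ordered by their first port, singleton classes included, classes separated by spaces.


{out.1, out.2, s2.2, s5.1} {s1.1, s3.2} {s1.2, s2.1} {s3.1} {s4.1} {s4.2} {s5.2}


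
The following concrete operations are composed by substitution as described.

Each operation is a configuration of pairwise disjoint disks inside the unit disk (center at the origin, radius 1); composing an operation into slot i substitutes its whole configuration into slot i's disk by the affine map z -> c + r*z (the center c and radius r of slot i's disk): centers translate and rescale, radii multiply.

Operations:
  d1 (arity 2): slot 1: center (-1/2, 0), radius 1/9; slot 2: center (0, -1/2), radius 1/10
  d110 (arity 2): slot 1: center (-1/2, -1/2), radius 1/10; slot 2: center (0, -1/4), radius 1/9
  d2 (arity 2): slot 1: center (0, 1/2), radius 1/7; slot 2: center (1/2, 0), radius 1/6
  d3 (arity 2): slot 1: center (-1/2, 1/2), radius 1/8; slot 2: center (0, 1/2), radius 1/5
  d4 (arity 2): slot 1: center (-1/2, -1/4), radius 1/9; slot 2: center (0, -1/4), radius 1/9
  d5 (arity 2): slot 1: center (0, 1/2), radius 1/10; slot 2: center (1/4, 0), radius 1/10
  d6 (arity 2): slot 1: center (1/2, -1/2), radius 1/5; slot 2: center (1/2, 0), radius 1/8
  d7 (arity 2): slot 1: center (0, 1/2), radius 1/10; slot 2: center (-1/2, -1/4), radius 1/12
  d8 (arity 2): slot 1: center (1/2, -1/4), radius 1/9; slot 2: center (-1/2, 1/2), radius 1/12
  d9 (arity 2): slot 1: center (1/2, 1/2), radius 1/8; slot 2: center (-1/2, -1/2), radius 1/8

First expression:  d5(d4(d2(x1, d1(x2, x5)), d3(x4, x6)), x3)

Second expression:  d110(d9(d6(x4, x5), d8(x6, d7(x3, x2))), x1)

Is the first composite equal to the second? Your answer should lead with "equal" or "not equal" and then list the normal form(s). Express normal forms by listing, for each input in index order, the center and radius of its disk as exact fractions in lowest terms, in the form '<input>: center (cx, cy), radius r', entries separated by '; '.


not equal: they reduce to x1: center (-1/20, 173/360), radius 1/630; x2: center (-49/1080, 19/40), radius 1/4860; x3: center (1/4, 0), radius 1/10; x4: center (-1/180, 173/360), radius 1/720; x5: center (-2/45, 64/135), radius 1/5400; x6: center (0, 173/360), radius 1/450 and x1: center (0, -1/4), radius 1/9; x2: center (-1069/1920, -2089/3840), radius 1/11520; x3: center (-89/160, -1043/1920), radius 1/9600; x4: center (-71/160, -73/160), radius 1/400; x5: center (-71/160, -9/20), radius 1/640; x6: center (-87/160, -177/320), radius 1/720

Reducing the first expression gives x1: center (-1/20, 173/360), radius 1/630; x2: center (-49/1080, 19/40), radius 1/4860; x3: center (1/4, 0), radius 1/10; x4: center (-1/180, 173/360), radius 1/720; x5: center (-2/45, 64/135), radius 1/5400; x6: center (0, 173/360), radius 1/450
Reducing the second expression gives x1: center (0, -1/4), radius 1/9; x2: center (-1069/1920, -2089/3840), radius 1/11520; x3: center (-89/160, -1043/1920), radius 1/9600; x4: center (-71/160, -73/160), radius 1/400; x5: center (-71/160, -9/20), radius 1/640; x6: center (-87/160, -177/320), radius 1/720
Distinct normal forms: not equal.


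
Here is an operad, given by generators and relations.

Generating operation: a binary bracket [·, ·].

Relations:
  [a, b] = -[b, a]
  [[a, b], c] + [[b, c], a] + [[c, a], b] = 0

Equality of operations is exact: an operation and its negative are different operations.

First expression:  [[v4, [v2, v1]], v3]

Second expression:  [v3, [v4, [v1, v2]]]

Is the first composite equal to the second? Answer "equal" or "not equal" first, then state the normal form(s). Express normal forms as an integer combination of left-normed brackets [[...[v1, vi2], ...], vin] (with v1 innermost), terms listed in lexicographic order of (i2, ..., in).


Normal form of the first expression: [[[v1, v2], v4], v3]
Normal form of the second expression: [[[v1, v2], v4], v3]
One common form — equal.

equal; the common form is [[[v1, v2], v4], v3]


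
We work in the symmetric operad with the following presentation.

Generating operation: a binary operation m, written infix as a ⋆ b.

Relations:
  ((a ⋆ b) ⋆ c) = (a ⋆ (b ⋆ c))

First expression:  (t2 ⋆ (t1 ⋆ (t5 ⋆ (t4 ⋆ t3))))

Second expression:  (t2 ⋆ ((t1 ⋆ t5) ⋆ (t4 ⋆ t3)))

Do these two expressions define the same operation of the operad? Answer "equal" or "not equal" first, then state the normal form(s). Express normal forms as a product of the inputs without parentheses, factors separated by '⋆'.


equal — both sides give t2 ⋆ t1 ⋆ t5 ⋆ t4 ⋆ t3


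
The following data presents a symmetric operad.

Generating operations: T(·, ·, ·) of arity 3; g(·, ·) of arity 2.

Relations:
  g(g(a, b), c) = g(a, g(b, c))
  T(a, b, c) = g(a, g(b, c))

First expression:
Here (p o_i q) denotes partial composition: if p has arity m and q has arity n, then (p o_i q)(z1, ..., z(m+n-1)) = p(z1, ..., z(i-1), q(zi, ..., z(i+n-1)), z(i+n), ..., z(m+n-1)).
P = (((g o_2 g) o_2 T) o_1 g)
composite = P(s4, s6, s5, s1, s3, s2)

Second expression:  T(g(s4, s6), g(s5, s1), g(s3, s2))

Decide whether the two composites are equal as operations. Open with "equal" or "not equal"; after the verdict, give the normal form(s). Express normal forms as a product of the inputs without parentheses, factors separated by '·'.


equal: each reduces to s4 · s6 · s5 · s1 · s3 · s2

The first expression, normalized: s4 · s6 · s5 · s1 · s3 · s2
The second expression, normalized: s4 · s6 · s5 · s1 · s3 · s2
Identical normal forms: equal.


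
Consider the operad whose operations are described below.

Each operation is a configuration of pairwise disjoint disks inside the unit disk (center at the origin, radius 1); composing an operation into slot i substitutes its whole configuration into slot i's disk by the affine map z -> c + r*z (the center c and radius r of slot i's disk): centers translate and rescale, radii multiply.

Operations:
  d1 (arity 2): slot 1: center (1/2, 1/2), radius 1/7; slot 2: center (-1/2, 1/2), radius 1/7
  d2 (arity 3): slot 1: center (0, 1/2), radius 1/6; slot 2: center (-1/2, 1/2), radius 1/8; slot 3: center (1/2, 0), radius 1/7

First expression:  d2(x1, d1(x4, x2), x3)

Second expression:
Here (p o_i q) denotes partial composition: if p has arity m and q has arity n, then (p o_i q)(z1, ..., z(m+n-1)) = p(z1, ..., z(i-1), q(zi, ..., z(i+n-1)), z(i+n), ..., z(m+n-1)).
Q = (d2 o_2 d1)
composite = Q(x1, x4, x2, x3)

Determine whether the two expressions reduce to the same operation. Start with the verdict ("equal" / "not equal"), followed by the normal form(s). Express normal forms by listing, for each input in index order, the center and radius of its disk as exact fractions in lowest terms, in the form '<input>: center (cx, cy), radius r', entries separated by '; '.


equal; both compose to x1: center (0, 1/2), radius 1/6; x2: center (-9/16, 9/16), radius 1/56; x3: center (1/2, 0), radius 1/7; x4: center (-7/16, 9/16), radius 1/56

In normal form, the first expression is x1: center (0, 1/2), radius 1/6; x2: center (-9/16, 9/16), radius 1/56; x3: center (1/2, 0), radius 1/7; x4: center (-7/16, 9/16), radius 1/56
In normal form, the second expression is x1: center (0, 1/2), radius 1/6; x2: center (-9/16, 9/16), radius 1/56; x3: center (1/2, 0), radius 1/7; x4: center (-7/16, 9/16), radius 1/56
Identical normal forms: equal.


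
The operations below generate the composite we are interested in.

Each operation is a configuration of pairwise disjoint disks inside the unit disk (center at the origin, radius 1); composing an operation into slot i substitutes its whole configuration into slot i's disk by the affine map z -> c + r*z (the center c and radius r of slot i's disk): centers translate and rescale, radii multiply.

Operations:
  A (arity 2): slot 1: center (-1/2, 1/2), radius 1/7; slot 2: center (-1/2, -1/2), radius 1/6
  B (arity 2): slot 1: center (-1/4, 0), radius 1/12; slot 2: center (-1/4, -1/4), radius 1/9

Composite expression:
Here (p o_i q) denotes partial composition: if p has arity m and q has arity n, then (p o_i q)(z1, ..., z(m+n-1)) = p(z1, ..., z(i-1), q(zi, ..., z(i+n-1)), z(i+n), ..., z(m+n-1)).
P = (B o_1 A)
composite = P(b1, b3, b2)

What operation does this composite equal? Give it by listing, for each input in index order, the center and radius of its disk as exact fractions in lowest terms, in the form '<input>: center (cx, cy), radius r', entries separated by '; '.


b1: center (-7/24, 1/24), radius 1/84; b2: center (-1/4, -1/4), radius 1/9; b3: center (-7/24, -1/24), radius 1/72

Only the slot chain above each b matters under B; compose those maps.
b1: after 2 affine steps, its disk has center (-7/24, 1/24), radius 1/84
b3: after 2 affine steps, its disk has center (-7/24, -1/24), radius 1/72
b2: after 1 affine step, its disk has center (-1/4, -1/4), radius 1/9


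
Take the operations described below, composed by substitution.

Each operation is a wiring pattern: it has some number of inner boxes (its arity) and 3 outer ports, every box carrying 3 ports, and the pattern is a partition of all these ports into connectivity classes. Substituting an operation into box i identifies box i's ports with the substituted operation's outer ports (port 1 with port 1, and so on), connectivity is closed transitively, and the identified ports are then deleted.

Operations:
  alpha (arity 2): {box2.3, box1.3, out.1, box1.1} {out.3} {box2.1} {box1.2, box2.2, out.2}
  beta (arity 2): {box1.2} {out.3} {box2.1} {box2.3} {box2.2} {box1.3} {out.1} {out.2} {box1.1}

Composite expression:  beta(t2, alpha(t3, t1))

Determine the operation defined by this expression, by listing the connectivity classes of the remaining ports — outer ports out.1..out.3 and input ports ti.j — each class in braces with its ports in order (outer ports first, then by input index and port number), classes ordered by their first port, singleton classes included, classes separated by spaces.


Substituting into beta glues patterns; closure does the rest.
stage alpha: inputs (t3, t1), connectivity {out.1, t1.3, t3.1, t3.3} {out.2, t1.2, t3.2} {out.3} {t1.1}, out.j its boundary
stage beta: inputs (t2, t3, t1), connectivity {out.1} {out.2} {out.3} {t1.1} {t1.2, t3.2} {t1.3, t3.1, t3.3} {t2.1} {t2.2} {t2.3}, out.j its boundary

{out.1} {out.2} {out.3} {t1.1} {t1.2, t3.2} {t1.3, t3.1, t3.3} {t2.1} {t2.2} {t2.3}


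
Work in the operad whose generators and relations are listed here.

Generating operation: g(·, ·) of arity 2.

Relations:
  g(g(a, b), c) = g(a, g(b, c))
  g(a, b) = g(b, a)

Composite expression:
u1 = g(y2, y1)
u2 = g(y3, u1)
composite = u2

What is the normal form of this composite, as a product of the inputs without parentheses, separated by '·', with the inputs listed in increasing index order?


Reordering under g is free, so list the y-inputs canonically.
g(y2, y1) reduces to y2 · y1
g(y3, g(y2, y1)) reduces to y3 · y2 · y1
commutativity sorts the factors: y1 · y2 · y3

y1 · y2 · y3


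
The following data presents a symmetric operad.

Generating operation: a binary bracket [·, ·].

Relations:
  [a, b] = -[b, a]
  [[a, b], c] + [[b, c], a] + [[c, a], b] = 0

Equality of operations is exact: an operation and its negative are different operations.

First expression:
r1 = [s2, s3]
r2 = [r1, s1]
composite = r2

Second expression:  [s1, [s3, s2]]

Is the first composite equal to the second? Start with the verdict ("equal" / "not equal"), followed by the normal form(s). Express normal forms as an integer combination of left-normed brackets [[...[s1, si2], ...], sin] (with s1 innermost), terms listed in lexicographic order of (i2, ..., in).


equal; both compose to -[[s1, s2], s3] + [[s1, s3], s2]


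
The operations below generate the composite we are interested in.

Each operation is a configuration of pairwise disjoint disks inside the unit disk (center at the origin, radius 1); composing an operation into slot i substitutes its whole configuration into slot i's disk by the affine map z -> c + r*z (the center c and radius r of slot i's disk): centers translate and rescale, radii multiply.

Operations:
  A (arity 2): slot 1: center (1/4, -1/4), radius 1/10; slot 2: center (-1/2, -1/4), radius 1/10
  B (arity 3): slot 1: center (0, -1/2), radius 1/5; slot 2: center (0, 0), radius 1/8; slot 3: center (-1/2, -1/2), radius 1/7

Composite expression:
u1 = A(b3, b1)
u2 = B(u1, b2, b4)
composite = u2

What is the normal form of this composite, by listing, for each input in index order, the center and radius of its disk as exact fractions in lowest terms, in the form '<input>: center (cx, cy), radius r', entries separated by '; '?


b1: center (-1/10, -11/20), radius 1/50; b2: center (0, 0), radius 1/8; b3: center (1/20, -11/20), radius 1/50; b4: center (-1/2, -1/2), radius 1/7

Nesting under B composes maps z -> c + r*z down each b-path.
b3: after 2 affine steps, its disk has center (1/20, -11/20), radius 1/50
b1: after 2 affine steps, its disk has center (-1/10, -11/20), radius 1/50
b2: after 1 affine step, its disk has center (0, 0), radius 1/8
b4: after 1 affine step, its disk has center (-1/2, -1/2), radius 1/7


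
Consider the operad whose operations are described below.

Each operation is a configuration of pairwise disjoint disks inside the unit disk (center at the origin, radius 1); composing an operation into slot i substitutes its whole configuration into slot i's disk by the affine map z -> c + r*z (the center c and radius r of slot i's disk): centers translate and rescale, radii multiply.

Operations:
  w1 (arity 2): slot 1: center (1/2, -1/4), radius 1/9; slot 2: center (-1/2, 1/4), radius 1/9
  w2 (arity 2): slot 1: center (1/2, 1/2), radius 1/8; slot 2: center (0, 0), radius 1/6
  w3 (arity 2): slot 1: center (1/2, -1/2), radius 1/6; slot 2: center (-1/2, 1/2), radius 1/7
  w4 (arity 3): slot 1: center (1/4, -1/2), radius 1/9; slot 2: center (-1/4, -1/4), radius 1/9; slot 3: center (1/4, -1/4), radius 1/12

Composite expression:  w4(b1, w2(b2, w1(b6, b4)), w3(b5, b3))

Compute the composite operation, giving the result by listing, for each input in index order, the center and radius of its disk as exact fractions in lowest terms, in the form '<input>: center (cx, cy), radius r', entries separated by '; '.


Affine substitution under w4: radii multiply and b-centers shift.
tracing b1 down its 1-map path: center (1/4, -1/2), radius 1/9
tracing b2 down its 2-map path: center (-7/36, -7/36), radius 1/72
tracing b6 down its 3-map path: center (-13/54, -55/216), radius 1/486
tracing b4 down its 3-map path: center (-7/27, -53/216), radius 1/486
tracing b5 down its 2-map path: center (7/24, -7/24), radius 1/72
tracing b3 down its 2-map path: center (5/24, -5/24), radius 1/84

b1: center (1/4, -1/2), radius 1/9; b2: center (-7/36, -7/36), radius 1/72; b3: center (5/24, -5/24), radius 1/84; b4: center (-7/27, -53/216), radius 1/486; b5: center (7/24, -7/24), radius 1/72; b6: center (-13/54, -55/216), radius 1/486


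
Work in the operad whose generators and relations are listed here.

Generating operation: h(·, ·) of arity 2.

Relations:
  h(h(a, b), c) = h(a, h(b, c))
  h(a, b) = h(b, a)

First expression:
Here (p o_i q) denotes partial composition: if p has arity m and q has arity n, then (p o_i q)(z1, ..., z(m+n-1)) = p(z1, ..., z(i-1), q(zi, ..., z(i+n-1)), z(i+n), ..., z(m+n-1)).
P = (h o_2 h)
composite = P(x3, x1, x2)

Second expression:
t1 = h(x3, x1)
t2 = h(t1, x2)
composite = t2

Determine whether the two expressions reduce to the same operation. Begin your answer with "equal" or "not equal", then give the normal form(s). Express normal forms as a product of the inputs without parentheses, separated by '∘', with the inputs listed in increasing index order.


equal — both sides give x1 ∘ x2 ∘ x3

Normal form of the first expression: x1 ∘ x2 ∘ x3
Normal form of the second expression: x1 ∘ x2 ∘ x3
Both agree, so they are equal.


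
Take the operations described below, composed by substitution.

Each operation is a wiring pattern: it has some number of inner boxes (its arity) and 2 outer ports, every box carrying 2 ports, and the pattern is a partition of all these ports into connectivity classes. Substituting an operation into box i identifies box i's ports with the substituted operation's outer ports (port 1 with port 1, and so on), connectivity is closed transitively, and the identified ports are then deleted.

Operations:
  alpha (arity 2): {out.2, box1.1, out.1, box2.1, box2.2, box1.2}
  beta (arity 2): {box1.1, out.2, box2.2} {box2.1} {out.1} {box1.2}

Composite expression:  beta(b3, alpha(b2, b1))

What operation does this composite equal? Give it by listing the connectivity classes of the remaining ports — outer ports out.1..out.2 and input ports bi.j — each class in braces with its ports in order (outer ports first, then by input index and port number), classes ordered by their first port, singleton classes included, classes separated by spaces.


Two ports join when wires chain via beta-identified ports.
through alpha, on inputs (b2, b1): {out.1, out.2, b1.1, b1.2, b2.1, b2.2} (out.j = stage outer ports)
through beta, on inputs (b3, b2, b1): {out.1} {out.2, b1.1, b1.2, b2.1, b2.2, b3.1} {b3.2} (out.j = stage outer ports)

{out.1} {out.2, b1.1, b1.2, b2.1, b2.2, b3.1} {b3.2}


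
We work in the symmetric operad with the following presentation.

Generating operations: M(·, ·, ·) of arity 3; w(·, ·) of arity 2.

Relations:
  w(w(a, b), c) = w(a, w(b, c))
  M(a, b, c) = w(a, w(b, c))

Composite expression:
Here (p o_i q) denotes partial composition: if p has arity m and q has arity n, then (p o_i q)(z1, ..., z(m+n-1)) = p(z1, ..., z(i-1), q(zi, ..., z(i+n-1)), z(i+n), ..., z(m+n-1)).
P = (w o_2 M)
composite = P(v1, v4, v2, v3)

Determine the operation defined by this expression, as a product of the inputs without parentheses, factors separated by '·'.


v1 · v4 · v2 · v3

Associativity of w dissolves the nesting; only the v-input order survives.
M(v4, v2, v3) unparenthesizes to v4 · v2 · v3
w(v1, M(v4, v2, v3)) unparenthesizes to v1 · v4 · v2 · v3


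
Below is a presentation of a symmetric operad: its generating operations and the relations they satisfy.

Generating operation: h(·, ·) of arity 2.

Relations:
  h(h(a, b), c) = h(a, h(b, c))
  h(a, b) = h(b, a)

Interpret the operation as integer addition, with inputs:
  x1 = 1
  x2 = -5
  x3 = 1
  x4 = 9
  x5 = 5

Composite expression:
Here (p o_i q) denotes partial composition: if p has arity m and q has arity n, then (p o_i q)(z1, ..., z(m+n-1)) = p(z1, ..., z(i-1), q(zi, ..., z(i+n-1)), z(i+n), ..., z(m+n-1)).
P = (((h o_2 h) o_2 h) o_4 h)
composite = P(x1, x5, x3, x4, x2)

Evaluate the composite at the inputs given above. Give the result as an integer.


11

h(x5, x3) = 6
h(x4, x2) = 4
h(h(x5, x3), h(x4, x2)) = 10
h(x1, h(h(x5, x3), h(x4, x2))) = 11


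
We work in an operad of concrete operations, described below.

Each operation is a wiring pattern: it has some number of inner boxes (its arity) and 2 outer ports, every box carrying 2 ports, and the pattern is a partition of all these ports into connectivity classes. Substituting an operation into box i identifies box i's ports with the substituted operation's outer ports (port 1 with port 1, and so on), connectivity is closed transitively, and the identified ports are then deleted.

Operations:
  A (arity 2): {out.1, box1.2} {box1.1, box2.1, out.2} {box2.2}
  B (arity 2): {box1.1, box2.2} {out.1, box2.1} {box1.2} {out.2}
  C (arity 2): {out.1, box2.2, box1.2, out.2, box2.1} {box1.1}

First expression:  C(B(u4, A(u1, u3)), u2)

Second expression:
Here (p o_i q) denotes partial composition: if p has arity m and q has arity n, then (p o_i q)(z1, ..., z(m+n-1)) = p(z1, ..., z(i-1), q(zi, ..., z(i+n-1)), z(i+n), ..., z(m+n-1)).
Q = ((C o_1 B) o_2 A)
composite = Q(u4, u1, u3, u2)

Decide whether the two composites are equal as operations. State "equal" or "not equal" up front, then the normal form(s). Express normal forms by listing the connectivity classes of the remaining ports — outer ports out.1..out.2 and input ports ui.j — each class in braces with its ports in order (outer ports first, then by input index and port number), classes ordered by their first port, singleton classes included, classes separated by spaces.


The first expression, normalized: {out.1, out.2, u2.1, u2.2} {u1.1, u3.1, u4.1} {u1.2} {u3.2} {u4.2}
The second expression, normalized: {out.1, out.2, u2.1, u2.2} {u1.1, u3.1, u4.1} {u1.2} {u3.2} {u4.2}
The forms coincide; equal.

equal; the common form is {out.1, out.2, u2.1, u2.2} {u1.1, u3.1, u4.1} {u1.2} {u3.2} {u4.2}


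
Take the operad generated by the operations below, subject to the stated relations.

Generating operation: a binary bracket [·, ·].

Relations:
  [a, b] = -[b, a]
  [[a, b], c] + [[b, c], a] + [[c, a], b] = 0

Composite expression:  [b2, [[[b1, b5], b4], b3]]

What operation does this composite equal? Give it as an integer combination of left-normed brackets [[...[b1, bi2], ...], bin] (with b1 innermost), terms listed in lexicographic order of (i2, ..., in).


-[[[[b1, b5], b4], b3], b2]


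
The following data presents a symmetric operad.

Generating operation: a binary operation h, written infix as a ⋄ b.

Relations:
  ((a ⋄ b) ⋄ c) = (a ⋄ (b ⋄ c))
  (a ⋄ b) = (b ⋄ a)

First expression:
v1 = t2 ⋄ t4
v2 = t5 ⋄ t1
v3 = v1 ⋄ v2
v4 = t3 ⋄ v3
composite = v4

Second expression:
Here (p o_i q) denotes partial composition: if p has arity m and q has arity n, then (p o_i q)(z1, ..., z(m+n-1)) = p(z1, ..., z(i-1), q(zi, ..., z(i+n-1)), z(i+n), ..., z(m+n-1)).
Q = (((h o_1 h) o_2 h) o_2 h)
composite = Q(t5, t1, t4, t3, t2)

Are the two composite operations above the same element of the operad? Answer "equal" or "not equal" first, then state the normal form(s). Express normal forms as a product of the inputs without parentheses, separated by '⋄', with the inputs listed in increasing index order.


Reducing the first expression gives t1 ⋄ t2 ⋄ t3 ⋄ t4 ⋄ t5
Reducing the second expression gives t1 ⋄ t2 ⋄ t3 ⋄ t4 ⋄ t5
Same normal form: equal.

equal — both sides give t1 ⋄ t2 ⋄ t3 ⋄ t4 ⋄ t5


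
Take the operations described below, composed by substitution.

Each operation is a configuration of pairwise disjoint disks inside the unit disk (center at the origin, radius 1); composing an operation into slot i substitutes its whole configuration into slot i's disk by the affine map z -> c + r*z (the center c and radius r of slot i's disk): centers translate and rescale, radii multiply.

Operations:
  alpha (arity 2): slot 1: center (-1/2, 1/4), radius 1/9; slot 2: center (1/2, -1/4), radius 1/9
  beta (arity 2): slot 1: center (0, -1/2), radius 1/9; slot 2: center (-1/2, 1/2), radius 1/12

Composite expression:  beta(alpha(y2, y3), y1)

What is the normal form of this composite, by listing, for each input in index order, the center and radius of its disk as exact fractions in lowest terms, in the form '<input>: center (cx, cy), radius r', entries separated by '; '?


y1: center (-1/2, 1/2), radius 1/12; y2: center (-1/18, -17/36), radius 1/81; y3: center (1/18, -19/36), radius 1/81

Each y-disk chains the slot maps above it in beta; radii multiply.
tracing y2 down its 2-map path: center (-1/18, -17/36), radius 1/81
tracing y3 down its 2-map path: center (1/18, -19/36), radius 1/81
tracing y1 down its 1-map path: center (-1/2, 1/2), radius 1/12


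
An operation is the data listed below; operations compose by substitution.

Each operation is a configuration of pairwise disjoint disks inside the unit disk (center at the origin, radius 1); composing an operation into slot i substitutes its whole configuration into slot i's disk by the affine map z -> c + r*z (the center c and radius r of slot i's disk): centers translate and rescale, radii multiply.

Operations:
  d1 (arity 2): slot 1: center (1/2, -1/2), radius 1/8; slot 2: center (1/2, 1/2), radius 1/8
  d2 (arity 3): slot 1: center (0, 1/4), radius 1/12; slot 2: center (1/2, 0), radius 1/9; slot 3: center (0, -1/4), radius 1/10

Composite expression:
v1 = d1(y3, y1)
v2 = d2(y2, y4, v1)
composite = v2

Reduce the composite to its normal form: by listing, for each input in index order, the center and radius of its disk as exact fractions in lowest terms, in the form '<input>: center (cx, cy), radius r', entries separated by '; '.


y1: center (1/20, -1/5), radius 1/80; y2: center (0, 1/4), radius 1/12; y3: center (1/20, -3/10), radius 1/80; y4: center (1/2, 0), radius 1/9

Affine substitution under d2: radii multiply and y-centers shift.
input y2: composing its 1 substitution step yields center (0, 1/4), radius 1/12
input y4: composing its 1 substitution step yields center (1/2, 0), radius 1/9
input y3: composing its 2 substitution steps yields center (1/20, -3/10), radius 1/80
input y1: composing its 2 substitution steps yields center (1/20, -1/5), radius 1/80


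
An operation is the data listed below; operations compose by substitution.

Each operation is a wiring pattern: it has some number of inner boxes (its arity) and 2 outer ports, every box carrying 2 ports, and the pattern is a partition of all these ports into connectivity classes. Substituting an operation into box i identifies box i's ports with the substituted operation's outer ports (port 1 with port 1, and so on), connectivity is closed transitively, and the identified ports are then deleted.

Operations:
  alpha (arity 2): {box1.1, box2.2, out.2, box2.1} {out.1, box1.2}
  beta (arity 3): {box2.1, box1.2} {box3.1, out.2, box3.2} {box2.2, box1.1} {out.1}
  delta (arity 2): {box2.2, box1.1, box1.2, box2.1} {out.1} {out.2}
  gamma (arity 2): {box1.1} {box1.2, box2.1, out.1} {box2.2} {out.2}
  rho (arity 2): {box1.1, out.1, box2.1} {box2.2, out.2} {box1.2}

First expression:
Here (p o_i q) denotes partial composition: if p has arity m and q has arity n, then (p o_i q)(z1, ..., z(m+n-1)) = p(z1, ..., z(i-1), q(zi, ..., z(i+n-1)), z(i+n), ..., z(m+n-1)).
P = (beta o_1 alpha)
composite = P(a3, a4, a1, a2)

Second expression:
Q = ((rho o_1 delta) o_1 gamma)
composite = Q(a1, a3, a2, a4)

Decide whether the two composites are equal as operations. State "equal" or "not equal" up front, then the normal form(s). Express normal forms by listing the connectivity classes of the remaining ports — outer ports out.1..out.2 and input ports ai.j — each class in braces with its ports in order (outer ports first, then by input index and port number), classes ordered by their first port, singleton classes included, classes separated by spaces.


The first composite normalizes to {out.1} {out.2, a2.1, a2.2} {a1.1, a3.1, a4.1, a4.2} {a1.2, a3.2}
The second composite normalizes to {out.1, a4.1} {out.2, a4.2} {a1.1} {a1.2, a2.1, a2.2, a3.1} {a3.2}
The normal forms differ: not equal.

not equal; the first gives {out.1} {out.2, a2.1, a2.2} {a1.1, a3.1, a4.1, a4.2} {a1.2, a3.2} and the second {out.1, a4.1} {out.2, a4.2} {a1.1} {a1.2, a2.1, a2.2, a3.1} {a3.2}


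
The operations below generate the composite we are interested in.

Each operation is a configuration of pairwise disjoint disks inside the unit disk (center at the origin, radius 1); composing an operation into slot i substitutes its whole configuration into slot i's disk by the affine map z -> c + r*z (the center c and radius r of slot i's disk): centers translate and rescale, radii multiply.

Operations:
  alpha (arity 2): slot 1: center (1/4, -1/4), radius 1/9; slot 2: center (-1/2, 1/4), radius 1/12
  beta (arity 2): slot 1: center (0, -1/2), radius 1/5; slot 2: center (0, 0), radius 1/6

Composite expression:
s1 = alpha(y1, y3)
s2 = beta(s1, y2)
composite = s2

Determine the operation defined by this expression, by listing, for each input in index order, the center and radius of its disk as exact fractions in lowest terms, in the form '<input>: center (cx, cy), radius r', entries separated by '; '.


y1: center (1/20, -11/20), radius 1/45; y2: center (0, 0), radius 1/6; y3: center (-1/10, -9/20), radius 1/60

Only the slot chain above each y matters under beta; compose those maps.
tracing y1 down its 2-map path: center (1/20, -11/20), radius 1/45
tracing y3 down its 2-map path: center (-1/10, -9/20), radius 1/60
tracing y2 down its 1-map path: center (0, 0), radius 1/6


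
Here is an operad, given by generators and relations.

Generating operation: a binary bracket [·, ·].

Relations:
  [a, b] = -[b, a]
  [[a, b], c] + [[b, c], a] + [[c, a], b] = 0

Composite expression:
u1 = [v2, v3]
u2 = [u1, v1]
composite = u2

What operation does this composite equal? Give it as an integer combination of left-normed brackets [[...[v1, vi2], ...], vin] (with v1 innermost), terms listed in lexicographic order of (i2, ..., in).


-[[v1, v2], v3] + [[v1, v3], v2]

In the tensor algebra, words opening v1 carry the v1-anchored form.
Composite bracket: [[v2, v3], v1]
Expanding via [a, b] = ab - ba: 4 signed words (2^2 = 4).
Coefficients come from the v1-initial words:
  from v1v2v3, sign -1: term -[[v1, v2], v3]
  from v1v3v2, sign +1: term +[[v1, v3], v2]


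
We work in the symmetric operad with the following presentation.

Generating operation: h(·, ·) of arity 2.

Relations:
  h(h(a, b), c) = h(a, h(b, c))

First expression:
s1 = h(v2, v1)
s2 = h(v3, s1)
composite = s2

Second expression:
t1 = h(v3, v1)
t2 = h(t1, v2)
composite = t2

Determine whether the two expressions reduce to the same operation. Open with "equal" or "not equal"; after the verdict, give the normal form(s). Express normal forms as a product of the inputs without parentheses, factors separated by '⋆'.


not equal: they reduce to v3 ⋆ v2 ⋆ v1 and v3 ⋆ v1 ⋆ v2


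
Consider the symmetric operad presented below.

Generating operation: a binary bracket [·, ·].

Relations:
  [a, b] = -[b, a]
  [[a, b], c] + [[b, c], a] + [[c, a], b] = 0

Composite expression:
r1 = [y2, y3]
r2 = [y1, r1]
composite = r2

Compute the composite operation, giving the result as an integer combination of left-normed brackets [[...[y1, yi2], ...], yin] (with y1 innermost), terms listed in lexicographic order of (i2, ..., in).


[[y1, y2], y3] - [[y1, y3], y2]

Skip Jacobi rewriting: expand, keep y1-initial words, read off terms.
Composite bracket: [y1, [y2, y3]]
Under [a, b] = ab - ba we get 4 signed associative words (2^2 = 4).
Only words starting with y1 matter:
  y1y2y3 appears with sign +1, giving the term +[[y1, y2], y3]
  y1y3y2 appears with sign -1, giving the term -[[y1, y3], y2]


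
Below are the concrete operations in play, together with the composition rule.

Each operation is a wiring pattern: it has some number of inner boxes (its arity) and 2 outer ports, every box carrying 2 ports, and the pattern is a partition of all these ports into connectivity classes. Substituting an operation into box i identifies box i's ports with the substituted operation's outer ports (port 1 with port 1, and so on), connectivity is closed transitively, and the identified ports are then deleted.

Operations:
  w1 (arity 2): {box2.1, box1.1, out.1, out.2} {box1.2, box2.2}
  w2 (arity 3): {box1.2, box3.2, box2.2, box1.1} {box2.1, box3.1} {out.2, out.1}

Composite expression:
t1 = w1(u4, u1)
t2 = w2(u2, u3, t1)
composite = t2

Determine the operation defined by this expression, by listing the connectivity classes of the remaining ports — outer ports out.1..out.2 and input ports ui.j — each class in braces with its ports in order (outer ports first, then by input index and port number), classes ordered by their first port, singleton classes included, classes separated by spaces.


{out.1, out.2} {u1.1, u2.1, u2.2, u3.1, u3.2, u4.1} {u1.2, u4.2}

Connectivity passes through glued w2-boundaries; trace each wire chain.
the subtree at w1 composes to {out.1, out.2, u1.1, u4.1} {u1.2, u4.2} on (u4, u1); out.j = own outer ports
the subtree at w2 composes to {out.1, out.2} {u1.1, u2.1, u2.2, u3.1, u3.2, u4.1} {u1.2, u4.2} on (u2, u3, u4, u1); out.j = own outer ports


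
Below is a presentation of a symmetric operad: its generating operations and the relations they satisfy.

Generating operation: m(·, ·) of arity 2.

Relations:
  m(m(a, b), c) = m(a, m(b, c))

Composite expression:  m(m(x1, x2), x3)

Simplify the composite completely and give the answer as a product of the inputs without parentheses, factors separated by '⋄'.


x1 ⋄ x2 ⋄ x3

Key point: m is associative — brackets drop, the x-order remains.
m(x1, x2) spells out as x1 ⋄ x2
m(m(x1, x2), x3) spells out as x1 ⋄ x2 ⋄ x3


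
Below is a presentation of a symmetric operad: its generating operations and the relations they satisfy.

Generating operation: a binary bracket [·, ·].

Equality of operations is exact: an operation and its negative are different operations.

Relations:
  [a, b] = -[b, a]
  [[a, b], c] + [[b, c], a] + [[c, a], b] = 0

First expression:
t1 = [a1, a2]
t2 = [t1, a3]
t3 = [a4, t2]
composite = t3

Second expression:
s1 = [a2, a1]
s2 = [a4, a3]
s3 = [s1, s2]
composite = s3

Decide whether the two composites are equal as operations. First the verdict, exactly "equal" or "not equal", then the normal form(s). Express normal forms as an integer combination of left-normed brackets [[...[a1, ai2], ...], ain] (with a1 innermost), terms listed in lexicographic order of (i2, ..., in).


not equal; the first gives -[[[a1, a2], a3], a4] and the second [[[a1, a2], a3], a4] - [[[a1, a2], a4], a3]

Reducing the first expression gives -[[[a1, a2], a3], a4]
Reducing the second expression gives [[[a1, a2], a3], a4] - [[[a1, a2], a4], a3]
Different reductions; not equal.


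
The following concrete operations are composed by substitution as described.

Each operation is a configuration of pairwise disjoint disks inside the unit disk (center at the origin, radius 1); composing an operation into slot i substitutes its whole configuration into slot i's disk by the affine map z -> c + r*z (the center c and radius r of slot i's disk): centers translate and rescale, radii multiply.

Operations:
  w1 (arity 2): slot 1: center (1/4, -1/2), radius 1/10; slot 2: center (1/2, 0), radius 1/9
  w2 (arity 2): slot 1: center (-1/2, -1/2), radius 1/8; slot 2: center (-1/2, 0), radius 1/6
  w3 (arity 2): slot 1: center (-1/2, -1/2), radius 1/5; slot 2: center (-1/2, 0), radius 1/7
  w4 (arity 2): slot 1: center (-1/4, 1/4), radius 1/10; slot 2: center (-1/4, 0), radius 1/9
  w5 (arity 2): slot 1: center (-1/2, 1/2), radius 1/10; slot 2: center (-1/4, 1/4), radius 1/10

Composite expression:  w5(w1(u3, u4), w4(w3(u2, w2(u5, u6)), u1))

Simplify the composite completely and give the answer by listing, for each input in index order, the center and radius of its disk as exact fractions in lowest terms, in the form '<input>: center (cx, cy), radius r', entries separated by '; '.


u1: center (-11/40, 1/4), radius 1/90; u2: center (-7/25, 27/100), radius 1/500; u3: center (-19/40, 9/20), radius 1/100; u4: center (-9/20, 1/2), radius 1/90; u5: center (-393/1400, 48/175), radius 1/5600; u6: center (-393/1400, 11/40), radius 1/4200

Each u-disk chains the slot maps above it in w5; radii multiply.
for u3, the 2-step affine chain lands on center (-19/40, 9/20), radius 1/100
for u4, the 2-step affine chain lands on center (-9/20, 1/2), radius 1/90
for u2, the 3-step affine chain lands on center (-7/25, 27/100), radius 1/500
for u5, the 4-step affine chain lands on center (-393/1400, 48/175), radius 1/5600
for u6, the 4-step affine chain lands on center (-393/1400, 11/40), radius 1/4200
for u1, the 2-step affine chain lands on center (-11/40, 1/4), radius 1/90
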